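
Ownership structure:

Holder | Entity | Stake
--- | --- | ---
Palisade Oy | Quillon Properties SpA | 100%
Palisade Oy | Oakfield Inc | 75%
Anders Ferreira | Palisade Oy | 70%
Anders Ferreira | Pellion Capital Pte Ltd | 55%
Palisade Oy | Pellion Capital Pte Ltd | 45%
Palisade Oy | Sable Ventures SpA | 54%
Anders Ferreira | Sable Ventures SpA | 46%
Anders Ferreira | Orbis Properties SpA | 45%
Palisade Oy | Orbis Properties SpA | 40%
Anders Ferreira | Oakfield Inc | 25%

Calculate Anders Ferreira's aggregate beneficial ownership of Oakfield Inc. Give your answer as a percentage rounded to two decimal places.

77.50%

Anders reaches Oakfield along 2 paths.
Direct stake: 25% = 25%.
Via Palisade: 70% × 75% = 52.5%.
Total: 25% + 52.5% = 77.5%.
Rounded: 77.50%.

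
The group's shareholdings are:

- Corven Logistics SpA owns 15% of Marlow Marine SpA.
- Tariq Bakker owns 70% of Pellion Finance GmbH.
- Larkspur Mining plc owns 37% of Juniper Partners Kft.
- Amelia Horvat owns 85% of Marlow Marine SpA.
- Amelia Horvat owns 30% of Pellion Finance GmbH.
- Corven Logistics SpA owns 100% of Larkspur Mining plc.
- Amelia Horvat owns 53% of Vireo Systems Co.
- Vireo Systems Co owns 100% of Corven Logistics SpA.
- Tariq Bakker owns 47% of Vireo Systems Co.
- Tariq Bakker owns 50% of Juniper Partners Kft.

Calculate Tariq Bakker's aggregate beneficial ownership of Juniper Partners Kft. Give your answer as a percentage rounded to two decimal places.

67.39%

Tariq reaches Juniper along 2 paths.
Via Vireo → Corven → Larkspur: 47% × 100% × 100% × 37% = 17.39%.
Direct stake: 50% = 50%.
Total: 17.39% + 50% = 67.39%.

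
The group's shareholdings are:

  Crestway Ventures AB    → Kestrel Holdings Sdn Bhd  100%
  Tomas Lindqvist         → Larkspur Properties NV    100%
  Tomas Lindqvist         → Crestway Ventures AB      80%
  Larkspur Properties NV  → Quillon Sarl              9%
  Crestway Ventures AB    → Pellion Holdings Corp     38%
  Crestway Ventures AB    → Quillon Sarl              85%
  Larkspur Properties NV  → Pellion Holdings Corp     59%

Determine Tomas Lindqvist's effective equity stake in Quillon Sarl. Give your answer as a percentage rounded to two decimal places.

77.00%

Tomas reaches Quillon along 2 paths.
Via Crestway: 80% × 85% = 68%.
Via Larkspur: 100% × 9% = 9%.
Total: 68% + 9% = 77%.
Rounded: 77.00%.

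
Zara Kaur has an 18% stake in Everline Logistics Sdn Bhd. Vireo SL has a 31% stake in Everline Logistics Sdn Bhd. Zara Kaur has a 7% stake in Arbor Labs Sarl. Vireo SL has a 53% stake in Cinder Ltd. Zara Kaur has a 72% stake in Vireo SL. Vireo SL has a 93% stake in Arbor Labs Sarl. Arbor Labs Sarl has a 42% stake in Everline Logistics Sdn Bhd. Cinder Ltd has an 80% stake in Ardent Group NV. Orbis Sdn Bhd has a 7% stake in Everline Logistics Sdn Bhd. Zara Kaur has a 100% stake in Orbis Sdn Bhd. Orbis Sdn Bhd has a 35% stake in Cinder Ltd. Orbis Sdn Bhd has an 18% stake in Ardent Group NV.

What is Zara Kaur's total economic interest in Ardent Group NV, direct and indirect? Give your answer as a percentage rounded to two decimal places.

Zara reaches Ardent along 3 paths.
Via Vireo → Cinder: 72% × 53% × 80% = 30.528%.
Via Orbis → Cinder: 100% × 35% × 80% = 28%.
Via Orbis: 100% × 18% = 18%.
Total: 30.528% + 28% + 18% = 76.528%.
Rounded: 76.53%.

76.53%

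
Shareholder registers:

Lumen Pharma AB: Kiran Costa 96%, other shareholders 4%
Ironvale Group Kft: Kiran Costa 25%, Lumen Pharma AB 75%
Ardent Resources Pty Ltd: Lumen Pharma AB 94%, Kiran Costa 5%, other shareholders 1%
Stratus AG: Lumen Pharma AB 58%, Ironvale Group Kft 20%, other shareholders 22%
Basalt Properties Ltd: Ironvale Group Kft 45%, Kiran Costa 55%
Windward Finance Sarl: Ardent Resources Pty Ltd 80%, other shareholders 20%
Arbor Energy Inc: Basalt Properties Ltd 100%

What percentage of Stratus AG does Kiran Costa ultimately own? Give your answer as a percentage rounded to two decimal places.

Kiran reaches Stratus along 3 paths.
Via Lumen: 96% × 58% = 55.68%.
Via Ironvale: 25% × 20% = 5%.
Via Lumen → Ironvale: 96% × 75% × 20% = 14.4%.
Total: 55.68% + 5% + 14.4% = 75.08%.

75.08%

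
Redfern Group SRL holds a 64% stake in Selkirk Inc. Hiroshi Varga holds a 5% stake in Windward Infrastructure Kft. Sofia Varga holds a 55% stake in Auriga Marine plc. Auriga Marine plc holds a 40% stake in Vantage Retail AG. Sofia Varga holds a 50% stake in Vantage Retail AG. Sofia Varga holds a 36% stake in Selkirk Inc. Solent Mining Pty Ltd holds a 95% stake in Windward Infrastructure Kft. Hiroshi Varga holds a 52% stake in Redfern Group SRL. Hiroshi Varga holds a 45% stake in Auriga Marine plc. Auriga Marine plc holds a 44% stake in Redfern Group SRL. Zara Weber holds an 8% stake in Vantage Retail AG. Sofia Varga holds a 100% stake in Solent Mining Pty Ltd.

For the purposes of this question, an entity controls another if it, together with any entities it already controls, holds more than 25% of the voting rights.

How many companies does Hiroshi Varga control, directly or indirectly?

Hiroshi holds 45% of Auriga, so Hiroshi controls Auriga.
Hiroshi and Auriga together hold 52% + 44% = 96% of Redfern, so Hiroshi controls Redfern.
Auriga holds 40% of Vantage, so Hiroshi controls Vantage.
Redfern holds 64% of Selkirk, so Hiroshi controls Selkirk.
No other company's threshold is met.
Hiroshi controls 4 companies.

4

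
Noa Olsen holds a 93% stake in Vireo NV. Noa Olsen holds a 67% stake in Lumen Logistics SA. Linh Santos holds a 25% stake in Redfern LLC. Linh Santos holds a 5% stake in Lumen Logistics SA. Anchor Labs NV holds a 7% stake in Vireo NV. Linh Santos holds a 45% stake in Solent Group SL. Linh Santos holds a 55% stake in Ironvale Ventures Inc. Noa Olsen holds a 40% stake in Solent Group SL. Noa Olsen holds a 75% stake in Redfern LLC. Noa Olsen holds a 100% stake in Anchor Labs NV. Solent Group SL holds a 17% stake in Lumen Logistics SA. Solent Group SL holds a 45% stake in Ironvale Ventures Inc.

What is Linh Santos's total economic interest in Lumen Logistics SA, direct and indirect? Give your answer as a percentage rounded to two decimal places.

12.65%

Linh reaches Lumen along 2 paths.
Direct stake: 5% = 5%.
Via Solent: 45% × 17% = 7.65%.
Total: 5% + 7.65% = 12.65%.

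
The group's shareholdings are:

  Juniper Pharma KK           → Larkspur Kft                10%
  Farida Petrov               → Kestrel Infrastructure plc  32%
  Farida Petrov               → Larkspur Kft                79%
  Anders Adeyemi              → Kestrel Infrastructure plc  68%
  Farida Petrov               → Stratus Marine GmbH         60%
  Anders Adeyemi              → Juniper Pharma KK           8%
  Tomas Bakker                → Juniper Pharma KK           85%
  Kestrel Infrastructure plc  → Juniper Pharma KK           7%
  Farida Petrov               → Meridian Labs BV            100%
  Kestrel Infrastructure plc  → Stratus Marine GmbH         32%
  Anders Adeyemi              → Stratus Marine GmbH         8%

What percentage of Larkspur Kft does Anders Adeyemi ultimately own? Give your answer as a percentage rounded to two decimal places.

Anders reaches Larkspur along 2 paths.
Via Juniper: 8% × 10% = 0.8%.
Via Kestrel → Juniper: 68% × 7% × 10% = 0.476%.
Total: 0.8% + 0.476% = 1.276%.
Rounded: 1.28%.

1.28%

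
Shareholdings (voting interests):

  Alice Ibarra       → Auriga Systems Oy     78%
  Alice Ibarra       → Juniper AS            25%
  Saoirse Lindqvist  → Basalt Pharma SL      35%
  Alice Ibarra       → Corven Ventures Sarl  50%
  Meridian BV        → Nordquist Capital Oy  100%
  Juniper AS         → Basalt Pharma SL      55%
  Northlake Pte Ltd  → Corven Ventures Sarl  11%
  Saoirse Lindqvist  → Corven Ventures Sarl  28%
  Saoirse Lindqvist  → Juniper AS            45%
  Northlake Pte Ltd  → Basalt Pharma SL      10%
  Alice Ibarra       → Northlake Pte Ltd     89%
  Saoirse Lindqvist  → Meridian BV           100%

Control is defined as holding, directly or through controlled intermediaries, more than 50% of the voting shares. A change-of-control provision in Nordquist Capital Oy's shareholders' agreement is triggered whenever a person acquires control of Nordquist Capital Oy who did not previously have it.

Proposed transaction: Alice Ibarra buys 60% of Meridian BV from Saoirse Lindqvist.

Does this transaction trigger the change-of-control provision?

Yes

The purchase adds only to Alice's holdings (Saoirse's stake shrinks), so Alice is the only person who could newly come to control Nordquist.
Alice holds 89% of Northlake, so Alice controls Northlake.
Alice holds 78% of Auriga, so Alice controls Auriga.
Northlake and Alice together hold 11% + 50% = 61% of Corven, so Alice controls Corven.
Neither Alice nor any entity Alice controls holds any voting interest in Nordquist.
So before the transaction, Alice does not control Nordquist.
After the purchase, Alice holds 60% of Meridian directly, and Saoirse's stake falls to 40%.
Alice holds 60% of Meridian, so Alice controls Meridian.
Meridian holds 100% of Nordquist, so Alice controls Nordquist.
Alice did not control Nordquist before and does after, so the clause is triggered.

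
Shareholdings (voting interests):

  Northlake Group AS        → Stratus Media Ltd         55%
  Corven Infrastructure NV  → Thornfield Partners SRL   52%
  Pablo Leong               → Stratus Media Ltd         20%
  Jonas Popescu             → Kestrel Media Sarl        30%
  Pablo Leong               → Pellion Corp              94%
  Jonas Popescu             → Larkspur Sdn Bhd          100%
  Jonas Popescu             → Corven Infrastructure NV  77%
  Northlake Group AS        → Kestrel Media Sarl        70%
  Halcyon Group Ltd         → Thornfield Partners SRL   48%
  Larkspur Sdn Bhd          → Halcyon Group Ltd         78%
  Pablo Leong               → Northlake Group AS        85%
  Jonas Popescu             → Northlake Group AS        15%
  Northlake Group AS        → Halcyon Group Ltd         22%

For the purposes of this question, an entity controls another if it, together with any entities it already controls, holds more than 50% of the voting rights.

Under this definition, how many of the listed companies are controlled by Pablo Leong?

Pablo holds 85% of Northlake, so Pablo controls Northlake.
Northlake holds 70% of Kestrel, so Pablo controls Kestrel.
Northlake and Pablo together hold 55% + 20% = 75% of Stratus, so Pablo controls Stratus.
Pablo holds 94% of Pellion, so Pablo controls Pellion.
No other company's threshold is met.
Pablo controls 4 companies.

4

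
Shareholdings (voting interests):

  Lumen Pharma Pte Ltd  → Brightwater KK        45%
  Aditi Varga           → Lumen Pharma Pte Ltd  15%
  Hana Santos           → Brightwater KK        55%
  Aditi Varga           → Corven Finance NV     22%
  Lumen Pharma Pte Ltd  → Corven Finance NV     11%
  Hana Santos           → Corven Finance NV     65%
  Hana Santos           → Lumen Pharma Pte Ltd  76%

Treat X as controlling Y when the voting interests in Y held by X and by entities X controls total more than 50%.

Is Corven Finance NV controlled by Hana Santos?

Yes

Hana holds 76% of Lumen, so Hana controls Lumen.
Hana and Lumen together hold 65% + 11% = 76% of Corven, so Hana controls Corven.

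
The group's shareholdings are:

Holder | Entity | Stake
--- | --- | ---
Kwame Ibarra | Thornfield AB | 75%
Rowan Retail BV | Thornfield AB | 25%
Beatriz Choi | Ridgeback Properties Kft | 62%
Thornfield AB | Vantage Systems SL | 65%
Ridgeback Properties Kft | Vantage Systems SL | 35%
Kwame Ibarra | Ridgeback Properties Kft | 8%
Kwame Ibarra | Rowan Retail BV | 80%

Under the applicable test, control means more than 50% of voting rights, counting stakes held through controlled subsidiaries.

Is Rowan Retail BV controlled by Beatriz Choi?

Beatriz holds 62% of Ridgeback, so Beatriz controls Ridgeback.
Neither Beatriz nor any entity Beatriz controls holds any voting interest in Rowan.
So Beatriz does not control Rowan.

No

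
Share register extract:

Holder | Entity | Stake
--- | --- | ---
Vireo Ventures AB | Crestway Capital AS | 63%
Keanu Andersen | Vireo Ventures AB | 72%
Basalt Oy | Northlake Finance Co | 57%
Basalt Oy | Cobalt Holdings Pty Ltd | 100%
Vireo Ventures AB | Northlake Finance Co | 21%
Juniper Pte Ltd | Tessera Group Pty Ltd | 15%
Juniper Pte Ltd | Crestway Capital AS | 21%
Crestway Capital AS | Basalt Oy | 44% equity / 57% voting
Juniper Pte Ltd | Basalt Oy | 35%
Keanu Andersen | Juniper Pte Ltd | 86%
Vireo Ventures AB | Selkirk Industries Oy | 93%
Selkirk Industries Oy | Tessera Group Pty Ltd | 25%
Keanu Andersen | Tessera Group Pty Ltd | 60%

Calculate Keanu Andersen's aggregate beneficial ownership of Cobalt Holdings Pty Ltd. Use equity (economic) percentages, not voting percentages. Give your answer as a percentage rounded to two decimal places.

58.00%

Keanu reaches Cobalt along 3 paths.
Via Vireo → Crestway → Basalt: 72% × 63% × 44% × 100% = 19.9584%.
Via Juniper → Crestway → Basalt: 86% × 21% × 44% × 100% = 7.9464%.
Via Juniper → Basalt: 86% × 35% × 100% = 30.1%.
Total: 19.9584% + 7.9464% + 30.1% = 58.0048%.
Rounded: 58.00%.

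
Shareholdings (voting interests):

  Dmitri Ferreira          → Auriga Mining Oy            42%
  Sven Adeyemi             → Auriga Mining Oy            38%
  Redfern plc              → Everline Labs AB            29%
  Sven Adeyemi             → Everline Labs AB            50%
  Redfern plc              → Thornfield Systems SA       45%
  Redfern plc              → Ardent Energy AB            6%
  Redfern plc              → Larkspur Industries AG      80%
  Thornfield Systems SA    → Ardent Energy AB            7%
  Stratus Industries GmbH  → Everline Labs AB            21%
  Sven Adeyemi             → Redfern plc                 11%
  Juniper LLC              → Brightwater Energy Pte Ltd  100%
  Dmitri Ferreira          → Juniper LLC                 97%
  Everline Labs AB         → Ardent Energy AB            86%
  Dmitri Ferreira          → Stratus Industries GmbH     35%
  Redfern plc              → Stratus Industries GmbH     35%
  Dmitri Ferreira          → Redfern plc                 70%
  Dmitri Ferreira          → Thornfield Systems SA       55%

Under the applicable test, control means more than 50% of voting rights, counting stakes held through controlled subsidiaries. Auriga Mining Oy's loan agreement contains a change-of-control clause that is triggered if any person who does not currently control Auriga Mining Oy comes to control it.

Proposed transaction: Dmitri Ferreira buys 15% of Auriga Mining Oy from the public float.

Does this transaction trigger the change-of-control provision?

Yes

The purchase changes only Dmitri's holdings, so Dmitri is the only person who could newly come to control Auriga.
Dmitri holds 70% of Redfern, so Dmitri controls Redfern.
Redfern and Dmitri together hold 35% + 35% = 70% of Stratus, so Dmitri controls Stratus.
Dmitri and Redfern together hold 55% + 45% = 100% of Thornfield, so Dmitri controls Thornfield.
Redfern holds 80% of Larkspur, so Dmitri controls Larkspur.
Dmitri holds 97% of Juniper, so Dmitri controls Juniper.
Juniper holds 100% of Brightwater, so Dmitri controls Brightwater.
In Auriga, Dmitri's side holds only 42%, not > 50%.
So before the transaction, Dmitri does not control Auriga.
After the purchase, Dmitri's direct stake in Auriga rises to 42% + 15% = 57%.
Dmitri holds 57% of Auriga, so Dmitri controls Auriga.
Dmitri did not control Auriga before and does after, so the clause is triggered.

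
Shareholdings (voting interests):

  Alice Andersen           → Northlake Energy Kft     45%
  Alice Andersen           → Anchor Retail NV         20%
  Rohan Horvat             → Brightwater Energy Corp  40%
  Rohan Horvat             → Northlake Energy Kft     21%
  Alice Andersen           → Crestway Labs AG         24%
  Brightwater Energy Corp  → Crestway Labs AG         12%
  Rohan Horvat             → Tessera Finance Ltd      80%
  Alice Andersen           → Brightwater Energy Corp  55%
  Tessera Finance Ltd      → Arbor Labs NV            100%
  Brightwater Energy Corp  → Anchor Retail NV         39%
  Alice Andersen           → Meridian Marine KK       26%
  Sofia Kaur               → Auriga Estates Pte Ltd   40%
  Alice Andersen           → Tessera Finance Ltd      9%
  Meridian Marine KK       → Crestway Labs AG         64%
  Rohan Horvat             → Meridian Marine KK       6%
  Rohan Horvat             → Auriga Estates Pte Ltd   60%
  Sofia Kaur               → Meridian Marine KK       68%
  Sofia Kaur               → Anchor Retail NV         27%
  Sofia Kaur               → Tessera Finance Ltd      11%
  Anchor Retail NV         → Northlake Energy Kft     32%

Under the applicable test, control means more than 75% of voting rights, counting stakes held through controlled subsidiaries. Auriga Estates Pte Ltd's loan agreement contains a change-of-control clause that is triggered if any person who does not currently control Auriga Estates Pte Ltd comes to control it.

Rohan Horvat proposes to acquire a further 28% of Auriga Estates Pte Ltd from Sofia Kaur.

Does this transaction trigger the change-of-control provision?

Yes

The purchase adds only to Rohan's holdings (Sofia's stake shrinks), so Rohan is the only person who could newly come to control Auriga.
Rohan holds 80% of Tessera, so Rohan controls Tessera.
Tessera holds 100% of Arbor, so Rohan controls Arbor.
In Auriga, Rohan's side holds only 60%, not > 75%.
So before the transaction, Rohan does not control Auriga.
After the purchase, Rohan's direct stake in Auriga rises to 60% + 28% = 88%, and Sofia's stake falls to 12%.
Rohan holds 88% of Auriga, so Rohan controls Auriga.
Rohan did not control Auriga before and does after, so the clause is triggered.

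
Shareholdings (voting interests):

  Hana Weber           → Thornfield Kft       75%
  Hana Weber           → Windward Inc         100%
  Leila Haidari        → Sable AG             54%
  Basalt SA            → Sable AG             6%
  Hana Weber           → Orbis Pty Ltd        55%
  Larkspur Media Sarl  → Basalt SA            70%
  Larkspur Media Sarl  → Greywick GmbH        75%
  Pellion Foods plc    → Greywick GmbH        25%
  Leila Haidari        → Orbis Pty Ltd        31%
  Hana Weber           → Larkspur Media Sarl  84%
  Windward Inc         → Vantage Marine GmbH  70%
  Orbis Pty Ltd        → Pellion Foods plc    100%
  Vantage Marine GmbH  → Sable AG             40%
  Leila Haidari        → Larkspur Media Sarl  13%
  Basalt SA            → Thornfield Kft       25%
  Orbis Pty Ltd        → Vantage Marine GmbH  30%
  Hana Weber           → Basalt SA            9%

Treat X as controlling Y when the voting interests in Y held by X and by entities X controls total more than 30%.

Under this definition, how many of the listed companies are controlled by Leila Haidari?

3

Leila holds 31% of Orbis, so Leila controls Orbis.
Orbis holds 100% of Pellion, so Leila controls Pellion.
Leila holds 54% of Sable, so Leila controls Sable.
No other company's threshold is met.
Leila controls 3 companies.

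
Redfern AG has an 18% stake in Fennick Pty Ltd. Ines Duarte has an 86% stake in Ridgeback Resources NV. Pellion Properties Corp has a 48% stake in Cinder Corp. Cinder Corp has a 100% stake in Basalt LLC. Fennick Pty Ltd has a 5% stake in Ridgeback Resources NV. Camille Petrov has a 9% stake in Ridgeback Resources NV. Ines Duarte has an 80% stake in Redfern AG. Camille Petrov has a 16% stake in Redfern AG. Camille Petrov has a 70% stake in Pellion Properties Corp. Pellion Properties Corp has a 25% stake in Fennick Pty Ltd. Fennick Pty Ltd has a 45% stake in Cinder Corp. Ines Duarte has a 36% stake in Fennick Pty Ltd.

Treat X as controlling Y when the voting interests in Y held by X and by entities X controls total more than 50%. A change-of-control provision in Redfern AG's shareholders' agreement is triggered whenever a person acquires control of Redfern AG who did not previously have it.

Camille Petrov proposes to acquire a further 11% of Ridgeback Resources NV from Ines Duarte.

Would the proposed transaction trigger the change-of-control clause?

No

The purchase adds only to Camille's holdings (Ines's stake shrinks), so Camille is the only person who could newly come to control Redfern.
Camille holds 70% of Pellion, so Camille controls Pellion.
In Redfern, Camille's side holds only 16%, not > 50%.
So before the transaction, Camille does not control Redfern.
After the purchase, Camille's direct stake in Ridgeback rises to 9% + 11% = 20%, and Ines's stake falls to 75%.
Camille's side now holds 20% of Ridgeback, not > 50%, so Camille still does not control Ridgeback.
After the transaction, Camille's side holds 16% of Redfern, not > 50%, so Camille still does not control Redfern.
No new person acquires control, so the clause is not triggered.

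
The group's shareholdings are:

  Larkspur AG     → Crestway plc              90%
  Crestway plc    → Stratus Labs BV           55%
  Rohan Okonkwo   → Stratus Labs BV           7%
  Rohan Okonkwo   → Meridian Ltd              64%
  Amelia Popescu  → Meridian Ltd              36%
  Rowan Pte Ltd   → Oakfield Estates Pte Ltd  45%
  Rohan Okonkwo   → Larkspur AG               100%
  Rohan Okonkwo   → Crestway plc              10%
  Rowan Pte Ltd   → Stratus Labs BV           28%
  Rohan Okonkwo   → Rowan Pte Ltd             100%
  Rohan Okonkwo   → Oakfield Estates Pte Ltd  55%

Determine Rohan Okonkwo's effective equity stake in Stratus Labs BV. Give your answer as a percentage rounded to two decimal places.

Rohan reaches Stratus along 4 paths.
Via Larkspur → Crestway: 100% × 90% × 55% = 49.5%.
Via Crestway: 10% × 55% = 5.5%.
Via Rowan: 100% × 28% = 28%.
Direct stake: 7% = 7%.
Total: 49.5% + 5.5% + 28% + 7% = 90%.
Rounded: 90.00%.

90.00%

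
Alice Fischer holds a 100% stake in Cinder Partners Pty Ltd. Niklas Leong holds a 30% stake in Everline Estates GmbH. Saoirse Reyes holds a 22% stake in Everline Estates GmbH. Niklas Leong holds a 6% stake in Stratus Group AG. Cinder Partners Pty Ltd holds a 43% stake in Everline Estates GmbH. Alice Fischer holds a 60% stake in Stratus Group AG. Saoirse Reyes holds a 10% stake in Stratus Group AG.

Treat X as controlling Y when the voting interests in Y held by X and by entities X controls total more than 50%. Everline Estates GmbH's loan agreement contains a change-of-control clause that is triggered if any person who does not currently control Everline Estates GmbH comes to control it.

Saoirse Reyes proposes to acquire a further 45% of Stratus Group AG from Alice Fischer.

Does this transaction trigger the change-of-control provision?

No

The purchase adds only to Saoirse's holdings (Alice's stake shrinks), so Saoirse is the only person who could newly come to control Everline.
Saoirse's largest direct stake is 22% in Everline, which does not meet the threshold, so Saoirse controls no company.
In Everline, Saoirse's side holds only 22%, not > 50%.
So before the transaction, Saoirse does not control Everline.
After the purchase, Saoirse's direct stake in Stratus rises to 10% + 45% = 55%, and Alice's stake falls to 15%.
Saoirse holds 55% of Stratus, so Saoirse controls Stratus.
After the transaction, Saoirse's side holds 22% of Everline, not > 50%, so Saoirse still does not control Everline.
No new person acquires control, so the clause is not triggered.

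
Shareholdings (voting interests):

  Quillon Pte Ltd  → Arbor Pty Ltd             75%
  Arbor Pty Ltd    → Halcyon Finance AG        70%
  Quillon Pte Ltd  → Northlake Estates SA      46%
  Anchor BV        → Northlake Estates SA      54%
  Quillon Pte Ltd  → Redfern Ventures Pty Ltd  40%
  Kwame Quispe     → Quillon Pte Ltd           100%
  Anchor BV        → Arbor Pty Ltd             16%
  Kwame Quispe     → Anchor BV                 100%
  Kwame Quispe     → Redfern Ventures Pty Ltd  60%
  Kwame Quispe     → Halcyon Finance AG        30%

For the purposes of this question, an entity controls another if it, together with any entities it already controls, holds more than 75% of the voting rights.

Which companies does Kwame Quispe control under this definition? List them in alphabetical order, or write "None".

Anchor BV, Arbor Pty Ltd, Halcyon Finance AG, Northlake Estates SA, Quillon Pte Ltd, Redfern Ventures Pty Ltd

Kwame holds 100% of Quillon, so Kwame controls Quillon.
Kwame holds 100% of Anchor, so Kwame controls Anchor.
Kwame and Quillon together hold 60% + 40% = 100% of Redfern, so Kwame controls Redfern.
Quillon and Anchor together hold 75% + 16% = 91% of Arbor, so Kwame controls Arbor.
Arbor and Kwame together hold 70% + 30% = 100% of Halcyon, so Kwame controls Halcyon.
Quillon and Anchor together hold 46% + 54% = 100% of Northlake, so Kwame controls Northlake.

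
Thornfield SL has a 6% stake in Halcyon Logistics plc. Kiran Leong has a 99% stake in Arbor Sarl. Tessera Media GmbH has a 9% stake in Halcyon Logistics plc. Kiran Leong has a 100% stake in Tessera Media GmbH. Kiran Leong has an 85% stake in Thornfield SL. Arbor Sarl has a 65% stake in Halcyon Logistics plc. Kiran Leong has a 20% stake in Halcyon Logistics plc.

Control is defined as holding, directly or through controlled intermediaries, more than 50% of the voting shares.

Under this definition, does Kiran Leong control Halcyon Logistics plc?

Kiran holds 100% of Tessera, so Kiran controls Tessera.
Kiran holds 85% of Thornfield, so Kiran controls Thornfield.
Kiran holds 99% of Arbor, so Kiran controls Arbor.
Kiran and Tessera and Arbor and Thornfield together hold 20% + 9% + 65% + 6% = 100% of Halcyon, so Kiran controls Halcyon.

Yes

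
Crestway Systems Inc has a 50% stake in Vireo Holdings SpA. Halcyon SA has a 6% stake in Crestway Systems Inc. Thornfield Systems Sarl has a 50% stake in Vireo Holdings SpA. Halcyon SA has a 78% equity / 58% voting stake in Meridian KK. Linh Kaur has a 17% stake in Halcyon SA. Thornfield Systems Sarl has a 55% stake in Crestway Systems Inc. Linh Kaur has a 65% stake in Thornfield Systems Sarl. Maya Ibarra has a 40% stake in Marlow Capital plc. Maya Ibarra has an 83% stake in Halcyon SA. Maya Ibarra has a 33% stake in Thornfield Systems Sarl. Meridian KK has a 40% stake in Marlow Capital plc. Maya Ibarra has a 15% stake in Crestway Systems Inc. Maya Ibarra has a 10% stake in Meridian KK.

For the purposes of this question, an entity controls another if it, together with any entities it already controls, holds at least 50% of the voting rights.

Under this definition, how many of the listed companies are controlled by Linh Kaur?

3

Linh holds 65% of Thornfield, so Linh controls Thornfield.
Thornfield holds 55% of Crestway, so Linh controls Crestway.
Crestway and Thornfield together hold 50% + 50% = 100% of Vireo, so Linh controls Vireo.
No other company's threshold is met.
Linh controls 3 companies.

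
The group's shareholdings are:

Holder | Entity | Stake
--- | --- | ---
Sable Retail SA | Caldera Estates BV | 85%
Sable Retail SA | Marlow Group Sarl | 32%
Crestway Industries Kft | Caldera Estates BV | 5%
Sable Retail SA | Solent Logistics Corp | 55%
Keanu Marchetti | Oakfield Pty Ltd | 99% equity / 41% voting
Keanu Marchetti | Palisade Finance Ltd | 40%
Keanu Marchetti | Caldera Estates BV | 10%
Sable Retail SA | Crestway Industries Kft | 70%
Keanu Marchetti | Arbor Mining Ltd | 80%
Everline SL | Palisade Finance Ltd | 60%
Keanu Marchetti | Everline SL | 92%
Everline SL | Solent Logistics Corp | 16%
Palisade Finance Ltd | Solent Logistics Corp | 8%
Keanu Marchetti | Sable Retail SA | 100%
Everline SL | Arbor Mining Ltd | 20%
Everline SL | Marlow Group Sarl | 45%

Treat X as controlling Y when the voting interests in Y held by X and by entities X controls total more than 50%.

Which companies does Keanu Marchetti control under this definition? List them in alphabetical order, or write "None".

Arbor Mining Ltd, Caldera Estates BV, Crestway Industries Kft, Everline SL, Marlow Group Sarl, Palisade Finance Ltd, Sable Retail SA, Solent Logistics Corp

Keanu holds 92% of Everline, so Keanu controls Everline.
Keanu holds 100% of Sable, so Keanu controls Sable.
Sable holds 70% of Crestway, so Keanu controls Crestway.
Everline and Sable together hold 45% + 32% = 77% of Marlow, so Keanu controls Marlow.
Everline and Keanu together hold 60% + 40% = 100% of Palisade, so Keanu controls Palisade.
Everline and Keanu together hold 20% + 80% = 100% of Arbor, so Keanu controls Arbor.
Everline and Sable and Palisade together hold 16% + 55% + 8% = 79% of Solent, so Keanu controls Solent.
Sable and Crestway and Keanu together hold 85% + 5% + 10% = 100% of Caldera, so Keanu controls Caldera.
No other company's threshold is met.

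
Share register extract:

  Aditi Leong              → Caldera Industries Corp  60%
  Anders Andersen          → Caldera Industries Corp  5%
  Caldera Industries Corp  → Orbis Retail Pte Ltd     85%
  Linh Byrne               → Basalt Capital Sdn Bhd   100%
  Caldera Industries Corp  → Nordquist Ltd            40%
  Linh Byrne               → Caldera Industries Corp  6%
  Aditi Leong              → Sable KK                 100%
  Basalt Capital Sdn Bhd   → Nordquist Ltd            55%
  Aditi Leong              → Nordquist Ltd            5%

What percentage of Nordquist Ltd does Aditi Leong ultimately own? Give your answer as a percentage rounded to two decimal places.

Aditi reaches Nordquist along 2 paths.
Direct stake: 5% = 5%.
Via Caldera: 60% × 40% = 24%.
Total: 5% + 24% = 29%.
Rounded: 29.00%.

29.00%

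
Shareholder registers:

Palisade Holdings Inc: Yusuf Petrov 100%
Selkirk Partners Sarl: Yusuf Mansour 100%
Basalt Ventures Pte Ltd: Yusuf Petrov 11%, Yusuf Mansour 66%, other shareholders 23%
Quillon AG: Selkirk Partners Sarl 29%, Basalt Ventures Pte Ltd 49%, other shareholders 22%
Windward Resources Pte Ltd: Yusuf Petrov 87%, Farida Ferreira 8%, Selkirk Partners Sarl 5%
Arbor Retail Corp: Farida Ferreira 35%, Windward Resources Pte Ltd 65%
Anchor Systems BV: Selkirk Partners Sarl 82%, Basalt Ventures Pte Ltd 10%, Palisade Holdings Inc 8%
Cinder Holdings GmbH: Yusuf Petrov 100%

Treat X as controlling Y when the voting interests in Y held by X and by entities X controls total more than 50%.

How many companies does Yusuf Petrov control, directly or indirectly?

Yusuf Petrov holds 100% of Palisade, so Yusuf Petrov controls Palisade.
Yusuf Petrov holds 87% of Windward, so Yusuf Petrov controls Windward.
Windward holds 65% of Arbor, so Yusuf Petrov controls Arbor.
Yusuf Petrov holds 100% of Cinder, so Yusuf Petrov controls Cinder.
No other company's threshold is met.
Yusuf Petrov controls 4 companies.

4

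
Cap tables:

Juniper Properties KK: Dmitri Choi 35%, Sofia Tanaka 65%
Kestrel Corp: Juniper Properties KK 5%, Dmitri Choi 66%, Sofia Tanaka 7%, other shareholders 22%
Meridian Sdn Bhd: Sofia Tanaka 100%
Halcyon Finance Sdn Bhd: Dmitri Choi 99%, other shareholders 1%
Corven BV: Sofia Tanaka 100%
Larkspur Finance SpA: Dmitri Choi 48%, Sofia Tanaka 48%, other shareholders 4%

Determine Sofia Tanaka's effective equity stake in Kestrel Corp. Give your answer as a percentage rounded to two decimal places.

10.25%

Sofia reaches Kestrel along 2 paths.
Via Juniper: 65% × 5% = 3.25%.
Direct stake: 7% = 7%.
Total: 3.25% + 7% = 10.25%.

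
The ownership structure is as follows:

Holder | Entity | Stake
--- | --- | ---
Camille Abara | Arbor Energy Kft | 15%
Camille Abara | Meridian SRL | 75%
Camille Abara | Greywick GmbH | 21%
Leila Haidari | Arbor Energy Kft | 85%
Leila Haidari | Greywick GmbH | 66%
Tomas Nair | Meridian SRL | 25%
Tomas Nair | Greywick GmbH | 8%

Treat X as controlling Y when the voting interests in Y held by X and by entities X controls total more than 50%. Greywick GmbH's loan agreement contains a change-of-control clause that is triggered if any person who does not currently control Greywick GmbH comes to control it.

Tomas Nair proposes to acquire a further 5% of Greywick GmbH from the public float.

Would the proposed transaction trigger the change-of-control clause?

No

The purchase changes only Tomas's holdings, so Tomas is the only person who could newly come to control Greywick.
Tomas's largest direct stake is 25% in Meridian, which does not meet the threshold, so Tomas controls no company.
In Greywick, Tomas's side holds only 8%, not > 50%.
So before the transaction, Tomas does not control Greywick.
After the purchase, Tomas's direct stake in Greywick rises to 8% + 5% = 13%.
After the transaction, Tomas's side holds 13% of Greywick, not > 50%, so Tomas still does not control Greywick.
No new person acquires control, so the clause is not triggered.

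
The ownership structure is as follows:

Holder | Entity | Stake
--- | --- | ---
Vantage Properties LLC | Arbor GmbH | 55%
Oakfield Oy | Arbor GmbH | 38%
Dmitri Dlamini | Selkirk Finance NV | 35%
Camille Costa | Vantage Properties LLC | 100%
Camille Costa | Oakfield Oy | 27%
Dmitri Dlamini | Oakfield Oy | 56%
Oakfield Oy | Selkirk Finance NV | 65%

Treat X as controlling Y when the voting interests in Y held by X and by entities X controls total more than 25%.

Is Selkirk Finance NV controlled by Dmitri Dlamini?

Dmitri holds 56% of Oakfield, so Dmitri controls Oakfield.
Oakfield and Dmitri together hold 65% + 35% = 100% of Selkirk, so Dmitri controls Selkirk.

Yes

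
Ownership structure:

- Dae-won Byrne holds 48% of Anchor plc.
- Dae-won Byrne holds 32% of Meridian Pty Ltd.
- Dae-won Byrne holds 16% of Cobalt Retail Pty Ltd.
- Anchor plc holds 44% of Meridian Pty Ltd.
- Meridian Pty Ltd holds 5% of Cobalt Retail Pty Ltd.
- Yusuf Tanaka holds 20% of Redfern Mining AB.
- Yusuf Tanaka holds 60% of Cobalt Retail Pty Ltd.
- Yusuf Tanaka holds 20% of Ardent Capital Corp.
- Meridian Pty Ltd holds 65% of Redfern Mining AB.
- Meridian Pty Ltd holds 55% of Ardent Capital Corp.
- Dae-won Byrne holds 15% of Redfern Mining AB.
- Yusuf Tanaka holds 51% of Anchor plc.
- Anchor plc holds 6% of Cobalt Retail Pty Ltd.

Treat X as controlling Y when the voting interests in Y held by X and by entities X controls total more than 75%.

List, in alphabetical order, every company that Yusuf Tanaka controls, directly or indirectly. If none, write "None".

None

Yusuf's largest direct stake is 60% in Cobalt, which does not meet the threshold.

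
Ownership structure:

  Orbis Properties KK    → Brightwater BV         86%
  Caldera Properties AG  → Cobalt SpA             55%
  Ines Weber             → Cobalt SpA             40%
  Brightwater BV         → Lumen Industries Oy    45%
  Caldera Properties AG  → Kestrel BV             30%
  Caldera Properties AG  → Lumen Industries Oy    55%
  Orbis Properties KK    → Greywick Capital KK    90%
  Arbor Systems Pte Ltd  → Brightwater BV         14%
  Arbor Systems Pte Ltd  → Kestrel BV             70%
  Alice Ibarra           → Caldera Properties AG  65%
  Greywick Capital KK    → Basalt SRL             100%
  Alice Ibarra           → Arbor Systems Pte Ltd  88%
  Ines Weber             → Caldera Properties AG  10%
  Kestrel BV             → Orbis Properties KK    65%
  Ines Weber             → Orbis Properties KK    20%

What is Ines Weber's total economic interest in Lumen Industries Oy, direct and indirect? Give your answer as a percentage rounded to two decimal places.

Ines reaches Lumen along 3 paths.
Via Caldera → Kestrel → Orbis → Brightwater: 10% × 30% × 65% × 86% × 45% = 0.75465%.
Via Orbis → Brightwater: 20% × 86% × 45% = 7.74%.
Via Caldera: 10% × 55% = 5.5%.
Total: 0.75465% + 7.74% + 5.5% = 13.99465%.
Rounded: 13.99%.

13.99%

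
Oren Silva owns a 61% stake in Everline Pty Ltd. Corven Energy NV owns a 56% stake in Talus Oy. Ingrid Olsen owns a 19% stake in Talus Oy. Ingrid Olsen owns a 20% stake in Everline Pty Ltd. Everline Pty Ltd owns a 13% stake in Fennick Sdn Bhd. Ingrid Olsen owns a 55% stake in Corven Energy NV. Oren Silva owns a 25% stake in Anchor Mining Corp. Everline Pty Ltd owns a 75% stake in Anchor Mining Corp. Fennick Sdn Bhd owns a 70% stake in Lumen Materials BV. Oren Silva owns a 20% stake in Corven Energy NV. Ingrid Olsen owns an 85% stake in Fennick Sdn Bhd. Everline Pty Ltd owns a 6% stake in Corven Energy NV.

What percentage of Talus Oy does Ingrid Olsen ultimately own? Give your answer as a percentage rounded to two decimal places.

50.47%

Ingrid reaches Talus along 3 paths.
Direct stake: 19% = 19%.
Via Everline → Corven: 20% × 6% × 56% = 0.672%.
Via Corven: 55% × 56% = 30.8%.
Total: 19% + 0.672% + 30.8% = 50.472%.
Rounded: 50.47%.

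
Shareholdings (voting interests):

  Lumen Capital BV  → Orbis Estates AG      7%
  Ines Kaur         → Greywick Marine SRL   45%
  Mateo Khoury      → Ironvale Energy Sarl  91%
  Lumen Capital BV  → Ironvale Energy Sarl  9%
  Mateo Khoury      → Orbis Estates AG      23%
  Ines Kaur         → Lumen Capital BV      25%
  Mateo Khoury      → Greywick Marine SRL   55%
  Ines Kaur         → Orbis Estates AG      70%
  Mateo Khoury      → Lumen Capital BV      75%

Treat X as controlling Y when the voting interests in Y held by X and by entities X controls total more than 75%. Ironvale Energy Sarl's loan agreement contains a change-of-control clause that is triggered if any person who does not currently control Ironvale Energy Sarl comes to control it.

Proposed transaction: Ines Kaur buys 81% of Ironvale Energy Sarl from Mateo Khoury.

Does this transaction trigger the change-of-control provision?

The purchase adds only to Ines's holdings (Mateo's stake shrinks), so Ines is the only person who could newly come to control Ironvale.
Ines's largest direct stake is 70% in Orbis, which does not meet the threshold, so Ines controls no company.
Neither Ines nor any entity Ines controls holds any voting interest in Ironvale.
So before the transaction, Ines does not control Ironvale.
After the purchase, Ines holds 81% of Ironvale directly, and Mateo's stake falls to 10%.
Ines holds 81% of Ironvale, so Ines controls Ironvale.
Ines did not control Ironvale before and does after, so the clause is triggered.

Yes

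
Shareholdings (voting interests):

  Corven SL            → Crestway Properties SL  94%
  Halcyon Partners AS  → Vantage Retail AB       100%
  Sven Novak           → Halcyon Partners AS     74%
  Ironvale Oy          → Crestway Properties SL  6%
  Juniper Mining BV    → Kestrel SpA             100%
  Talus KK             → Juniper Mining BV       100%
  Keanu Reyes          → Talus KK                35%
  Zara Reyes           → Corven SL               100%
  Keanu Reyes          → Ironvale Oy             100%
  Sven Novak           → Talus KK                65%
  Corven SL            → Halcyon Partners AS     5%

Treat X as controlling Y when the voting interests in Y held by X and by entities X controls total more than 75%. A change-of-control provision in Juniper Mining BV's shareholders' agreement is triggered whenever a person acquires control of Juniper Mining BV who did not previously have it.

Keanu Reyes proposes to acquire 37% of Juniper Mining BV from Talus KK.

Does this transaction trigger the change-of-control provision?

No

The purchase adds only to Keanu's holdings (Talus's stake shrinks), so Keanu is the only person who could newly come to control Juniper.
Keanu holds 100% of Ironvale, so Keanu controls Ironvale.
Neither Keanu nor any entity Keanu controls holds any voting interest in Juniper.
So before the transaction, Keanu does not control Juniper.
After the purchase, Keanu holds 37% of Juniper directly, and Talus's stake falls to 63%.
After the transaction, Keanu's side holds 37% of Juniper, not > 75%, so Keanu still does not control Juniper.
No new person acquires control, so the clause is not triggered.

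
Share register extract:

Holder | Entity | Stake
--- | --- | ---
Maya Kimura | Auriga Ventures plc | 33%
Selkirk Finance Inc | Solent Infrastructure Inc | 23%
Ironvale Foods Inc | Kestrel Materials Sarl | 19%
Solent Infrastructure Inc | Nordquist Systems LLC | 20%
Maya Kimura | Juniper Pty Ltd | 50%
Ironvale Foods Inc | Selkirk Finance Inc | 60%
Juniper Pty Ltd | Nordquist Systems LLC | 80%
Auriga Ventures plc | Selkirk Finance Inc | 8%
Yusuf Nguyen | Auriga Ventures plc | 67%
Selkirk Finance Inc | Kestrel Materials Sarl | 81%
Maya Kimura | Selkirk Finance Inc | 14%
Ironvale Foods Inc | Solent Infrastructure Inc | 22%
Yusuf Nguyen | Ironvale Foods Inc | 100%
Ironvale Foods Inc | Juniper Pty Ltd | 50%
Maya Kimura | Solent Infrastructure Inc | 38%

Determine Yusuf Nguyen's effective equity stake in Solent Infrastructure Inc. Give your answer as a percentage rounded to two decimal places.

Yusuf reaches Solent along 3 paths.
Via Ironvale → Selkirk: 100% × 60% × 23% = 13.8%.
Via Auriga → Selkirk: 67% × 8% × 23% = 1.2328%.
Via Ironvale: 100% × 22% = 22%.
Total: 13.8% + 1.2328% + 22% = 37.0328%.
Rounded: 37.03%.

37.03%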